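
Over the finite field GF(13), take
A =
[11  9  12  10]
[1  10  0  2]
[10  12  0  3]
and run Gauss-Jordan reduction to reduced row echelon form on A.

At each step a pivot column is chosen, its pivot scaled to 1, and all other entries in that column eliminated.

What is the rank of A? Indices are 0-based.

pivot(0,0)=11: scale R0 → (1, 2, 7, 8)
  clear (1,0): R1 −= (1)R0 → (0, 8, 6, 7)
  clear (2,0): R2 −= (10)R0 → (0, 5, 8, 1)
pivot(1,1)=8: scale R1 → (0, 1, 4, 9)
  clear (0,1): R0 −= (2)R1 → (1, 0, 12, 3)
  clear (2,1): R2 −= (5)R1 → (0, 0, 1, 8)
pivot(2,2)=1: scale R2 → (0, 0, 1, 8)
  clear (0,2): R0 −= (12)R2 → (1, 0, 0, 11)
  clear (1,2): R1 −= (4)R2 → (0, 1, 0, 3)

rank = 3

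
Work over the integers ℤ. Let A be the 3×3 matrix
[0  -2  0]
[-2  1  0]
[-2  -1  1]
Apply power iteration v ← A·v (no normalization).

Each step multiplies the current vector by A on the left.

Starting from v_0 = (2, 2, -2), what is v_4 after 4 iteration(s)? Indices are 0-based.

v_0 = (2, 2, -2).
v_1 = A·v_0 = (-4, -2, -8).
v_2 = A·v_1 = (4, 6, 2).
v_3 = A·v_2 = (-12, -2, -12).
v_4 = A·v_3 = (4, 22, 14).

v_4 = (4, 22, 14)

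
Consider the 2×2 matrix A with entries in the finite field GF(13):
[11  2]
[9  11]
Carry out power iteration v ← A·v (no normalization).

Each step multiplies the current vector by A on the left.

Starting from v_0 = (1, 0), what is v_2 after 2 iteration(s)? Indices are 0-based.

v_2 = (9, 3)

v_0 = (1, 0).
v_1 = A·v_0 = (11, 9).
v_2 = A·v_1 = (9, 3).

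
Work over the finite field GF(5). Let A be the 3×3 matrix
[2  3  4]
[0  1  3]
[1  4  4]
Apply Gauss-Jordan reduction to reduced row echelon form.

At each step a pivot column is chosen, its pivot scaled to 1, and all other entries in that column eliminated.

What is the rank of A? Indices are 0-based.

rank = 3

step 1: normalize row 0 (÷2) = (1, 4, 2)
  row 2: subtract 1×row0 = (0, 0, 2)
step 2: normalize row 1 (÷1) = (0, 1, 3)
  row 0: subtract 4×row1 = (1, 0, 0)
step 3: normalize row 2 (÷2) = (0, 0, 1)
  row 1: subtract 3×row2 = (0, 1, 0)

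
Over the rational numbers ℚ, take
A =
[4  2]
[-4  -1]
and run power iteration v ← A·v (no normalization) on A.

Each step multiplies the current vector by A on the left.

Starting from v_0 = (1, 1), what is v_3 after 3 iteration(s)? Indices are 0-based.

v_3 = (18, -37)

v_0 = (1, 1).
v_1 = A·v_0 = (6, -5).
v_2 = A·v_1 = (14, -19).
v_3 = A·v_2 = (18, -37).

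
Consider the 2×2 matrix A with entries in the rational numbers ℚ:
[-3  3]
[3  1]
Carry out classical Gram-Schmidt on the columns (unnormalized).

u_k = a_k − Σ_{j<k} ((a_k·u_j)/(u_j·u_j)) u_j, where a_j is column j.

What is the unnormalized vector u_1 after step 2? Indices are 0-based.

Step 1: u_0 = a_0 = (-3, 3).
Step 2: u_1 = a_1 − (-1/3)·u_0 = (2, 2).

u_1 = (2, 2)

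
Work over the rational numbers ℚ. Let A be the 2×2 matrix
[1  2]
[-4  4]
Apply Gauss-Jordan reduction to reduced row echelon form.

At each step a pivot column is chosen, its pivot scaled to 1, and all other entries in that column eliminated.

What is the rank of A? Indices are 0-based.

pivot(0,0)=1: scale R0 → (1, 2)
  clear (1,0): R1 −= (-4)R0 → (0, 12)
pivot(1,1)=12: scale R1 → (0, 1)
  clear (0,1): R0 −= (2)R1 → (1, 0)

rank = 2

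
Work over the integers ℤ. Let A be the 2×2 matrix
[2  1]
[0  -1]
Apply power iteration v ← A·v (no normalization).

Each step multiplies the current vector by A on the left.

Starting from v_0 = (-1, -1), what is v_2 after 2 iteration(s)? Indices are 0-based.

v_0 = (-1, -1).
v_1 = A·v_0 = (-3, 1).
v_2 = A·v_1 = (-5, -1).

v_2 = (-5, -1)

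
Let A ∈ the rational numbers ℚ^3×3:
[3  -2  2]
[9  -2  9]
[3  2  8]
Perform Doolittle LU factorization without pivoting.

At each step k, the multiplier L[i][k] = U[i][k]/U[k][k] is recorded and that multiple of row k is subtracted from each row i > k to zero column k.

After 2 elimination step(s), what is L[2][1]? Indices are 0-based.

[col 0] pivot 3
  R1 -= 3*R0 → (0, 4, 3)  (L[1][0] := 3)
  R2 -= 1*R0 → (0, 4, 6)  (L[2][0] := 1)
[col 1] pivot 4
  R2 -= 1*R1 → (0, 0, 3)  (L[2][1] := 1)

L[2][1] = 1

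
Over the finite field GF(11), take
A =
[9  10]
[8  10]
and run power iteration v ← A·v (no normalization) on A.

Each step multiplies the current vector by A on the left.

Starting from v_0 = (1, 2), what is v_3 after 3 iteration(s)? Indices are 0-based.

v_0 = (1, 2).
v_1 = A·v_0 = (7, 6).
v_2 = A·v_1 = (2, 6).
v_3 = A·v_2 = (1, 10).

v_3 = (1, 10)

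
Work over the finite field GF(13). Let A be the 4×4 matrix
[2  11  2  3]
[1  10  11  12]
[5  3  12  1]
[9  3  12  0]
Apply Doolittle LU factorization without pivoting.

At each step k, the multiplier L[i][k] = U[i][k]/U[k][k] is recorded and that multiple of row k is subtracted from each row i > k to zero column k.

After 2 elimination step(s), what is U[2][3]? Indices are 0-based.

k=0: U[0][0]=2
  eliminate (1,0): mult=7, new row 1: (0, 11, 10, 4); set L[1][0]=7
  eliminate (2,0): mult=9, new row 2: (0, 8, 7, 0); set L[2][0]=9
  eliminate (3,0): mult=11, new row 3: (0, 12, 3, 6); set L[3][0]=11
k=1: U[1][1]=11
  eliminate (2,1): mult=9, new row 2: (0, 0, 8, 3); set L[2][1]=9
  eliminate (3,1): mult=7, new row 3: (0, 0, 11, 4); set L[3][1]=7

U[2][3] = 3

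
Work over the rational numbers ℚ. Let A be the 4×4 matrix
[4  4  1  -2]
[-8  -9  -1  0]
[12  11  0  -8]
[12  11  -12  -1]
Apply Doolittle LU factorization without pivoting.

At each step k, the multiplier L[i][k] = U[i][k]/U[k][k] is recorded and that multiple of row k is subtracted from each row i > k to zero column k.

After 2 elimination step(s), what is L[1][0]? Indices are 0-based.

Step 1: pivot at (0,0) is 4.
  row1 ← row1 − (-2)·row0  ⇒  L[1][0]=-2, U row1=(0, -1, 1, -4)
  row2 ← row2 − (3)·row0  ⇒  L[2][0]=3, U row2=(0, -1, -3, -2)
  row3 ← row3 − (3)·row0  ⇒  L[3][0]=3, U row3=(0, -1, -15, 5)
Step 2: pivot at (1,1) is -1.
  row2 ← row2 − (1)·row1  ⇒  L[2][1]=1, U row2=(0, 0, -4, 2)
  row3 ← row3 − (1)·row1  ⇒  L[3][1]=1, U row3=(0, 0, -16, 9)

L[1][0] = -2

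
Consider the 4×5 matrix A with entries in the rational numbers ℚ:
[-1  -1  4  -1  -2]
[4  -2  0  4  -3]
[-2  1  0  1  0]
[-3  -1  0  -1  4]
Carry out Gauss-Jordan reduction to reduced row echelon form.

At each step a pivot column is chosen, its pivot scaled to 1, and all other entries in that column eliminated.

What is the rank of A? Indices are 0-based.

rank = 4

step 1: normalize row 0 (÷-1) = (1, 1, -4, 1, 2)
  row 1: subtract 4×row0 = (0, -6, 16, 0, -11)
  row 2: subtract -2×row0 = (0, 3, -8, 3, 4)
  row 3: subtract -3×row0 = (0, 2, -12, 2, 10)
step 2: normalize row 1 (÷-6) = (0, 1, -8/3, 0, 11/6)
  row 0: subtract 1×row1 = (1, 0, -4/3, 1, 1/6)
  row 2: subtract 3×row1 = (0, 0, 0, 3, -3/2)
  row 3: subtract 2×row1 = (0, 0, -20/3, 2, 19/3)
step 3: exchange rows 2,3
step 3: normalize row 2 (÷-20/3) = (0, 0, 1, -3/10, -19/20)
  row 0: subtract -4/3×row2 = (1, 0, 0, 3/5, -11/10)
  row 1: subtract -8/3×row2 = (0, 1, 0, -4/5, -7/10)
step 4: normalize row 3 (÷3) = (0, 0, 0, 1, -1/2)
  row 0: subtract 3/5×row3 = (1, 0, 0, 0, -4/5)
  row 1: subtract -4/5×row3 = (0, 1, 0, 0, -11/10)
  row 2: subtract -3/10×row3 = (0, 0, 1, 0, -11/10)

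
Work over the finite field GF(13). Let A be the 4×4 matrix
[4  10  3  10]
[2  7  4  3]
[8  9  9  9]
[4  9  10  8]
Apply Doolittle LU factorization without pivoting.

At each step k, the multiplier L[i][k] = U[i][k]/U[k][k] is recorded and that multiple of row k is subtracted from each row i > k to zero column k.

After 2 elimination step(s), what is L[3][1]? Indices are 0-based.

L[3][1] = 6

Step 1: pivot at (0,0) is 4.
  row1 ← row1 − (7)·row0  ⇒  L[1][0]=7, U row1=(0, 2, 9, 11)
  row2 ← row2 − (2)·row0  ⇒  L[2][0]=2, U row2=(0, 2, 3, 2)
  row3 ← row3 − (1)·row0  ⇒  L[3][0]=1, U row3=(0, 12, 7, 11)
Step 2: pivot at (1,1) is 2.
  row2 ← row2 − (1)·row1  ⇒  L[2][1]=1, U row2=(0, 0, 7, 4)
  row3 ← row3 − (6)·row1  ⇒  L[3][1]=6, U row3=(0, 0, 5, 10)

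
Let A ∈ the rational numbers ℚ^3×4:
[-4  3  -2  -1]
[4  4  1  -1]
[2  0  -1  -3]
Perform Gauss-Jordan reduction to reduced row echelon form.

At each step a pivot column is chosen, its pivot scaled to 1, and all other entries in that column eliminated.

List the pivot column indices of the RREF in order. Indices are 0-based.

pivot(0,0)=-4: scale R0 → (1, -3/4, 1/2, 1/4)
  clear (1,0): R1 −= (4)R0 → (0, 7, -1, -2)
  clear (2,0): R2 −= (2)R0 → (0, 3/2, -2, -7/2)
pivot(1,1)=7: scale R1 → (0, 1, -1/7, -2/7)
  clear (0,1): R0 −= (-3/4)R1 → (1, 0, 11/28, 1/28)
  clear (2,1): R2 −= (3/2)R1 → (0, 0, -25/14, -43/14)
pivot(2,2)=-25/14: scale R2 → (0, 0, 1, 43/25)
  clear (0,2): R0 −= (11/28)R2 → (1, 0, 0, -16/25)
  clear (1,2): R1 −= (-1/7)R2 → (0, 1, 0, -1/25)

pivot columns: 0, 1, 2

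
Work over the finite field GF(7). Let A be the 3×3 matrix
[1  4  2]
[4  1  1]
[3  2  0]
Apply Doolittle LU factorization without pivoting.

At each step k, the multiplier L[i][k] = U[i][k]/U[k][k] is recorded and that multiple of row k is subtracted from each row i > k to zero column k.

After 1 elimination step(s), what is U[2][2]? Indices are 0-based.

Step 1: pivot at (0,0) is 1.
  row1 ← row1 − (4)·row0  ⇒  L[1][0]=4, U row1=(0, 6, 0)
  row2 ← row2 − (3)·row0  ⇒  L[2][0]=3, U row2=(0, 4, 1)

U[2][2] = 1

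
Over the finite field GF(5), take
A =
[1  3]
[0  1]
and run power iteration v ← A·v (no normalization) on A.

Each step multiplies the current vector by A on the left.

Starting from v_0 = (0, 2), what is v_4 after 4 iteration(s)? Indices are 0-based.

v_4 = (4, 2)

v_0 = (0, 2).
v_1 = A·v_0 = (1, 2).
v_2 = A·v_1 = (2, 2).
v_3 = A·v_2 = (3, 2).
v_4 = A·v_3 = (4, 2).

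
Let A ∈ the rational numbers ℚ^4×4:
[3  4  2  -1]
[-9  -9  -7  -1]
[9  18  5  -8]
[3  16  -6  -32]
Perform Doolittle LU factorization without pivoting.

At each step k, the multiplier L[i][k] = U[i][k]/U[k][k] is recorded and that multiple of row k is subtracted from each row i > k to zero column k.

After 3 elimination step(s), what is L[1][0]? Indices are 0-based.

L[1][0] = -3

k=0: U[0][0]=3
  eliminate (1,0): mult=-3, new row 1: (0, 3, -1, -4); set L[1][0]=-3
  eliminate (2,0): mult=3, new row 2: (0, 6, -1, -5); set L[2][0]=3
  eliminate (3,0): mult=1, new row 3: (0, 12, -8, -31); set L[3][0]=1
k=1: U[1][1]=3
  eliminate (2,1): mult=2, new row 2: (0, 0, 1, 3); set L[2][1]=2
  eliminate (3,1): mult=4, new row 3: (0, 0, -4, -15); set L[3][1]=4
k=2: U[2][2]=1
  eliminate (3,2): mult=-4, new row 3: (0, 0, 0, -3); set L[3][2]=-4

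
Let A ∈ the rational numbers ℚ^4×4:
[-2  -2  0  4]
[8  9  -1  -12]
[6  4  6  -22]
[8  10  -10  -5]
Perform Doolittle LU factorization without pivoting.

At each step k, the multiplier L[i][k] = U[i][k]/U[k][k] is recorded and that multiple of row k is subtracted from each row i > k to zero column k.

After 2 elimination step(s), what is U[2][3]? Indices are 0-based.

[col 0] pivot -2
  R1 -= -4*R0 → (0, 1, -1, 4)  (L[1][0] := -4)
  R2 -= -3*R0 → (0, -2, 6, -10)  (L[2][0] := -3)
  R3 -= -4*R0 → (0, 2, -10, 11)  (L[3][0] := -4)
[col 1] pivot 1
  R2 -= -2*R1 → (0, 0, 4, -2)  (L[2][1] := -2)
  R3 -= 2*R1 → (0, 0, -8, 3)  (L[3][1] := 2)

U[2][3] = -2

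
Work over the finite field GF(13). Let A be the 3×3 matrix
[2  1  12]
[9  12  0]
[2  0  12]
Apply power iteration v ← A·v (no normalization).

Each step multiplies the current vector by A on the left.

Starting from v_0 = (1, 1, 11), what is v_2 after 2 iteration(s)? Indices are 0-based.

v_0 = (1, 1, 11).
v_1 = A·v_0 = (5, 8, 4).
v_2 = A·v_1 = (1, 11, 6).

v_2 = (1, 11, 6)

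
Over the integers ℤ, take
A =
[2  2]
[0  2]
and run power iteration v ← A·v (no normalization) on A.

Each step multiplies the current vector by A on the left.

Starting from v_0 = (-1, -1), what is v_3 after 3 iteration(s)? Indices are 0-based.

v_0 = (-1, -1).
v_1 = A·v_0 = (-4, -2).
v_2 = A·v_1 = (-12, -4).
v_3 = A·v_2 = (-32, -8).

v_3 = (-32, -8)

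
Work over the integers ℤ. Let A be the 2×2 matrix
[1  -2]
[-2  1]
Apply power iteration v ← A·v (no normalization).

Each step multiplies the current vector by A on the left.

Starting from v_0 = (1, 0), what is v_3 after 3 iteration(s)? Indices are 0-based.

v_0 = (1, 0).
v_1 = A·v_0 = (1, -2).
v_2 = A·v_1 = (5, -4).
v_3 = A·v_2 = (13, -14).

v_3 = (13, -14)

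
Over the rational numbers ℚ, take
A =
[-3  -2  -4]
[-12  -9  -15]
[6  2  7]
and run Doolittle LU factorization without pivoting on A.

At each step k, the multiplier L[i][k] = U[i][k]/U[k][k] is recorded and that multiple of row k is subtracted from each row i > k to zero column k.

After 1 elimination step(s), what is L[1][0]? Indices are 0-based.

[col 0] pivot -3
  R1 -= 4*R0 → (0, -1, 1)  (L[1][0] := 4)
  R2 -= -2*R0 → (0, -2, -1)  (L[2][0] := -2)

L[1][0] = 4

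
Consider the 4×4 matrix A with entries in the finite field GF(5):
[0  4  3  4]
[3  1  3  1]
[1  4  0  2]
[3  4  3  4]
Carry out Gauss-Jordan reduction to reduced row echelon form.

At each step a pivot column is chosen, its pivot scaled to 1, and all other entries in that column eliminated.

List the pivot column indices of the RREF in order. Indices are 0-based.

step 1: exchange rows 0,1
step 1: normalize row 0 (÷3) = (1, 2, 1, 2)
  row 2: subtract 1×row0 = (0, 2, 4, 0)
  row 3: subtract 3×row0 = (0, 3, 0, 3)
step 2: normalize row 1 (÷4) = (0, 1, 2, 1)
  row 0: subtract 2×row1 = (1, 0, 2, 0)
  row 2: subtract 2×row1 = (0, 0, 0, 3)
  row 3: subtract 3×row1 = (0, 0, 4, 0)
step 3: exchange rows 2,3
step 3: normalize row 2 (÷4) = (0, 0, 1, 0)
  row 0: subtract 2×row2 = (1, 0, 0, 0)
  row 1: subtract 2×row2 = (0, 1, 0, 1)
step 4: normalize row 3 (÷3) = (0, 0, 0, 1)
  row 1: subtract 1×row3 = (0, 1, 0, 0)

pivot columns: 0, 1, 2, 3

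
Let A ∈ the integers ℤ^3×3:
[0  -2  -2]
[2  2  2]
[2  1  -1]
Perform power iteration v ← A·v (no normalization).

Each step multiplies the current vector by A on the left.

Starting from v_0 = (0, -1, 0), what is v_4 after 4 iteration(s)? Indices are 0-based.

v_4 = (-42, 38, 3)

v_0 = (0, -1, 0).
v_1 = A·v_0 = (2, -2, -1).
v_2 = A·v_1 = (6, -2, 3).
v_3 = A·v_2 = (-2, 14, 7).
v_4 = A·v_3 = (-42, 38, 3).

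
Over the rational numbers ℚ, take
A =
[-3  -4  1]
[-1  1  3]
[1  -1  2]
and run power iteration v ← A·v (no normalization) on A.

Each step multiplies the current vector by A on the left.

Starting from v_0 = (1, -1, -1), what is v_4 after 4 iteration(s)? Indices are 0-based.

v_0 = (1, -1, -1).
v_1 = A·v_0 = (0, -5, 0).
v_2 = A·v_1 = (20, -5, 5).
v_3 = A·v_2 = (-35, -10, 35).
v_4 = A·v_3 = (180, 130, 45).

v_4 = (180, 130, 45)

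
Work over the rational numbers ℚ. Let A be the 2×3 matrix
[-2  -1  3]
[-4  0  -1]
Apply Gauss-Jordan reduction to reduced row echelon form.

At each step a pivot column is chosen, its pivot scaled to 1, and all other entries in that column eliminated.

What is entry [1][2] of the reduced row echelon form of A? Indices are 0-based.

M[1][2] = -7/2

step 1: normalize row 0 (÷-2) = (1, 1/2, -3/2)
  row 1: subtract -4×row0 = (0, 2, -7)
step 2: normalize row 1 (÷2) = (0, 1, -7/2)
  row 0: subtract 1/2×row1 = (1, 0, 1/4)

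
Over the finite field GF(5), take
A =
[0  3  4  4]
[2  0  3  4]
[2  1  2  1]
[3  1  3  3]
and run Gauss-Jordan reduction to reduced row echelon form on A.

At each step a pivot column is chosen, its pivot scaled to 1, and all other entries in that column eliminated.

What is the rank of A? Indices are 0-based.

rank = 4

[1] R0 <-> R1
[1] R0 /= 2  ⇒  (1, 0, 4, 2)
     R2 -= 2·R0  ⇒  (0, 1, 4, 2)
     R3 -= 3·R0  ⇒  (0, 1, 1, 2)
[2] R1 /= 3  ⇒  (0, 1, 3, 3)
     R2 -= 1·R1  ⇒  (0, 0, 1, 4)
     R3 -= 1·R1  ⇒  (0, 0, 3, 4)
[3] R2 /= 1  ⇒  (0, 0, 1, 4)
     R0 -= 4·R2  ⇒  (1, 0, 0, 1)
     R1 -= 3·R2  ⇒  (0, 1, 0, 1)
     R3 -= 3·R2  ⇒  (0, 0, 0, 2)
[4] R3 /= 2  ⇒  (0, 0, 0, 1)
     R0 -= 1·R3  ⇒  (1, 0, 0, 0)
     R1 -= 1·R3  ⇒  (0, 1, 0, 0)
     R2 -= 4·R3  ⇒  (0, 0, 1, 0)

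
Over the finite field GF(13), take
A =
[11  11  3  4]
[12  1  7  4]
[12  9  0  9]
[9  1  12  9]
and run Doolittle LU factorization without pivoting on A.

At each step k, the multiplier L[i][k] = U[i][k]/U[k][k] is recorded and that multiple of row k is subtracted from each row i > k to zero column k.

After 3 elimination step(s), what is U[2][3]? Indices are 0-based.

k=0: U[0][0]=11
  eliminate (1,0): mult=7, new row 1: (0, 2, 12, 2); set L[1][0]=7
  eliminate (2,0): mult=7, new row 2: (0, 10, 5, 7); set L[2][0]=7
  eliminate (3,0): mult=2, new row 3: (0, 5, 6, 1); set L[3][0]=2
k=1: U[1][1]=2
  eliminate (2,1): mult=5, new row 2: (0, 0, 10, 10); set L[2][1]=5
  eliminate (3,1): mult=9, new row 3: (0, 0, 2, 9); set L[3][1]=9
k=2: U[2][2]=10
  eliminate (3,2): mult=8, new row 3: (0, 0, 0, 7); set L[3][2]=8

U[2][3] = 10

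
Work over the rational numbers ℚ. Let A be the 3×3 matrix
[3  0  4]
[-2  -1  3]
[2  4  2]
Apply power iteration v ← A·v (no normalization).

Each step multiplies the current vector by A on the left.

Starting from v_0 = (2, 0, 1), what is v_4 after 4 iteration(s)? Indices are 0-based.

v_0 = (2, 0, 1).
v_1 = A·v_0 = (10, -1, 6).
v_2 = A·v_1 = (54, -1, 28).
v_3 = A·v_2 = (274, -23, 160).
v_4 = A·v_3 = (1462, -45, 776).

v_4 = (1462, -45, 776)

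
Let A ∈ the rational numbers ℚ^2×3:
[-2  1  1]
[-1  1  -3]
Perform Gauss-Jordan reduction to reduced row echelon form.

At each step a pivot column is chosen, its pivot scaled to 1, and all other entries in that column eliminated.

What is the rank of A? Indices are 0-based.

pivot(0,0)=-2: scale R0 → (1, -1/2, -1/2)
  clear (1,0): R1 −= (-1)R0 → (0, 1/2, -7/2)
pivot(1,1)=1/2: scale R1 → (0, 1, -7)
  clear (0,1): R0 −= (-1/2)R1 → (1, 0, -4)

rank = 2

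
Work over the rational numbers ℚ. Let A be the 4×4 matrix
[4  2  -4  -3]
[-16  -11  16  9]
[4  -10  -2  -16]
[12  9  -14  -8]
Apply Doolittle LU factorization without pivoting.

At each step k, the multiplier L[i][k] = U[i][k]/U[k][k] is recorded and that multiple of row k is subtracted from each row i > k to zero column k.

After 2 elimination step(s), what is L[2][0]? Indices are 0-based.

[col 0] pivot 4
  R1 -= -4*R0 → (0, -3, 0, -3)  (L[1][0] := -4)
  R2 -= 1*R0 → (0, -12, 2, -13)  (L[2][0] := 1)
  R3 -= 3*R0 → (0, 3, -2, 1)  (L[3][0] := 3)
[col 1] pivot -3
  R2 -= 4*R1 → (0, 0, 2, -1)  (L[2][1] := 4)
  R3 -= -1*R1 → (0, 0, -2, -2)  (L[3][1] := -1)

L[2][0] = 1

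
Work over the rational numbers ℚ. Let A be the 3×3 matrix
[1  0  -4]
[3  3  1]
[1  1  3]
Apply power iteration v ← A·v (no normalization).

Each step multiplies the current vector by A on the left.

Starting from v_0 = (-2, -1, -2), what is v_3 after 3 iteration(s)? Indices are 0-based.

v_0 = (-2, -1, -2).
v_1 = A·v_0 = (6, -11, -9).
v_2 = A·v_1 = (42, -24, -32).
v_3 = A·v_2 = (170, 22, -78).

v_3 = (170, 22, -78)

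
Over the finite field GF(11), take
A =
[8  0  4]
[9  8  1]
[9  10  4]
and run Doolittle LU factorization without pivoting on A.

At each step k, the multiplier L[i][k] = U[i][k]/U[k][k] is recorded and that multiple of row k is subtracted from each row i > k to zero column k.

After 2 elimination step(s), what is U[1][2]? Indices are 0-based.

U[1][2] = 2

[col 0] pivot 8
  R1 -= 8*R0 → (0, 8, 2)  (L[1][0] := 8)
  R2 -= 8*R0 → (0, 10, 5)  (L[2][0] := 8)
[col 1] pivot 8
  R2 -= 4*R1 → (0, 0, 8)  (L[2][1] := 4)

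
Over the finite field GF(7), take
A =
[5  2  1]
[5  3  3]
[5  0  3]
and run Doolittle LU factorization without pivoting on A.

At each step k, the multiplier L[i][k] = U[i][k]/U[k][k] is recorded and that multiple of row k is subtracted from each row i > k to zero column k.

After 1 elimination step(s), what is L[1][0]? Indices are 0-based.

[col 0] pivot 5
  R1 -= 1*R0 → (0, 1, 2)  (L[1][0] := 1)
  R2 -= 1*R0 → (0, 5, 2)  (L[2][0] := 1)

L[1][0] = 1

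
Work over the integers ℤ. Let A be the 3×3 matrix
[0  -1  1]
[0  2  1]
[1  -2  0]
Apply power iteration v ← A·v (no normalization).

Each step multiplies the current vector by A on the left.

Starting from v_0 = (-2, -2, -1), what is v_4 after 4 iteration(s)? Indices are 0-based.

v_4 = (28, 13, 29)

v_0 = (-2, -2, -1).
v_1 = A·v_0 = (1, -5, 2).
v_2 = A·v_1 = (7, -8, 11).
v_3 = A·v_2 = (19, -5, 23).
v_4 = A·v_3 = (28, 13, 29).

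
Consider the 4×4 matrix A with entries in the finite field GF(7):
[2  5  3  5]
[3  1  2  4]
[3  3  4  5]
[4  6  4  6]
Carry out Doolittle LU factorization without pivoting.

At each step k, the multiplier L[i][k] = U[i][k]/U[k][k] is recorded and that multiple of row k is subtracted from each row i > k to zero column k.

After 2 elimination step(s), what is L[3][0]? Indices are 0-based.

L[3][0] = 2

[col 0] pivot 2
  R1 -= 5*R0 → (0, 4, 1, 0)  (L[1][0] := 5)
  R2 -= 5*R0 → (0, 6, 3, 1)  (L[2][0] := 5)
  R3 -= 2*R0 → (0, 3, 5, 3)  (L[3][0] := 2)
[col 1] pivot 4
  R2 -= 5*R1 → (0, 0, 5, 1)  (L[2][1] := 5)
  R3 -= 6*R1 → (0, 0, 6, 3)  (L[3][1] := 6)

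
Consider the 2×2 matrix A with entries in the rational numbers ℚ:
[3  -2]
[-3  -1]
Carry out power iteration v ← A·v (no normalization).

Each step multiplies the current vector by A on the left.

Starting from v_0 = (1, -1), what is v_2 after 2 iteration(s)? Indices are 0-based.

v_0 = (1, -1).
v_1 = A·v_0 = (5, -2).
v_2 = A·v_1 = (19, -13).

v_2 = (19, -13)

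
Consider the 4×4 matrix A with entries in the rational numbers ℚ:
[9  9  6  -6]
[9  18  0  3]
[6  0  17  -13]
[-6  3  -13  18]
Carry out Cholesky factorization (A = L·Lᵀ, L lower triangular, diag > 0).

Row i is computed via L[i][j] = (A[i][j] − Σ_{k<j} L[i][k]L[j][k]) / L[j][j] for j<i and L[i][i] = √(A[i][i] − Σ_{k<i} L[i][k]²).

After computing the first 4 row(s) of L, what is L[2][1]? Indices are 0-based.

Step 1: L[0][0] = √(9) = 3.
  L[1][0] = (9) / L[0][0] = 3.
Step 2: L[1][1] = √(9) = 3.
  L[2][0] = (6) / L[0][0] = 2.
  L[2][1] = (-6) / L[1][1] = -2.
Step 3: L[2][2] = √(9) = 3.
  L[3][0] = (-6) / L[0][0] = -2.
  L[3][1] = (9) / L[1][1] = 3.
  L[3][2] = (-3) / L[2][2] = -1.
Step 4: L[3][3] = √(4) = 2.

L[2][1] = -2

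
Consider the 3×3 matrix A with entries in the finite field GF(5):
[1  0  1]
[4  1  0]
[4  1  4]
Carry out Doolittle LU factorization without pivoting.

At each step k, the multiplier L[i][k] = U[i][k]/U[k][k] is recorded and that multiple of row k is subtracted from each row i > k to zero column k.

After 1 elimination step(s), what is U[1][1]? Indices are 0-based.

U[1][1] = 1

Step 1: pivot at (0,0) is 1.
  row1 ← row1 − (4)·row0  ⇒  L[1][0]=4, U row1=(0, 1, 1)
  row2 ← row2 − (4)·row0  ⇒  L[2][0]=4, U row2=(0, 1, 0)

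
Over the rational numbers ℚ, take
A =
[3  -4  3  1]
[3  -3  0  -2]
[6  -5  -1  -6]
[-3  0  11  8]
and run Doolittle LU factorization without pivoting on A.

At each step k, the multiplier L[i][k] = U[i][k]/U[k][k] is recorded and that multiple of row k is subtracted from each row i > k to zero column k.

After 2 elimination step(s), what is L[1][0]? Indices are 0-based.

L[1][0] = 1

[col 0] pivot 3
  R1 -= 1*R0 → (0, 1, -3, -3)  (L[1][0] := 1)
  R2 -= 2*R0 → (0, 3, -7, -8)  (L[2][0] := 2)
  R3 -= -1*R0 → (0, -4, 14, 9)  (L[3][0] := -1)
[col 1] pivot 1
  R2 -= 3*R1 → (0, 0, 2, 1)  (L[2][1] := 3)
  R3 -= -4*R1 → (0, 0, 2, -3)  (L[3][1] := -4)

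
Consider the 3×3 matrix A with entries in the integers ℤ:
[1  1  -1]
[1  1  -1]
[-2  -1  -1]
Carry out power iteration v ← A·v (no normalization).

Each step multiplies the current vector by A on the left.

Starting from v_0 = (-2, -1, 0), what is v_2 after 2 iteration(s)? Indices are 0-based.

v_0 = (-2, -1, 0).
v_1 = A·v_0 = (-3, -3, 5).
v_2 = A·v_1 = (-11, -11, 4).

v_2 = (-11, -11, 4)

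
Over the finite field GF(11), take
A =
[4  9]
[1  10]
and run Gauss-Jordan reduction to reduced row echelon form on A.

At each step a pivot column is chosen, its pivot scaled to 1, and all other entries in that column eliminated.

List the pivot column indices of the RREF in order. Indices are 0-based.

pivot columns: 0, 1

pivot(0,0)=4: scale R0 → (1, 5)
  clear (1,0): R1 −= (1)R0 → (0, 5)
pivot(1,1)=5: scale R1 → (0, 1)
  clear (0,1): R0 −= (5)R1 → (1, 0)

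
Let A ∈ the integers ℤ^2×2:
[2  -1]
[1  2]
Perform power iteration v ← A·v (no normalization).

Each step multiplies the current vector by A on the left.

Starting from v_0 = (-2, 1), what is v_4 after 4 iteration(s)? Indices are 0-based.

v_4 = (-10, -55)

v_0 = (-2, 1).
v_1 = A·v_0 = (-5, 0).
v_2 = A·v_1 = (-10, -5).
v_3 = A·v_2 = (-15, -20).
v_4 = A·v_3 = (-10, -55).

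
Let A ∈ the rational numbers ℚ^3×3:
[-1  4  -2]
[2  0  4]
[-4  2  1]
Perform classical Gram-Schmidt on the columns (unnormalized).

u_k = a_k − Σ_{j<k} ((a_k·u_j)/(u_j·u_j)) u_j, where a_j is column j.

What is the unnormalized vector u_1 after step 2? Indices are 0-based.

u_1 = (24/7, 8/7, -2/7)

Step 1: u_0 = a_0 = (-1, 2, -4).
Step 2: u_1 = a_1 − (-4/7)·u_0 = (24/7, 8/7, -2/7).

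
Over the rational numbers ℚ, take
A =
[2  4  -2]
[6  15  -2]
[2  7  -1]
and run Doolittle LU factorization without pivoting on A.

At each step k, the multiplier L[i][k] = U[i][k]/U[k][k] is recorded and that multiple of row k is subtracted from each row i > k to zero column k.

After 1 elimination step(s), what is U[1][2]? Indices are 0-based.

U[1][2] = 4

k=0: U[0][0]=2
  eliminate (1,0): mult=3, new row 1: (0, 3, 4); set L[1][0]=3
  eliminate (2,0): mult=1, new row 2: (0, 3, 1); set L[2][0]=1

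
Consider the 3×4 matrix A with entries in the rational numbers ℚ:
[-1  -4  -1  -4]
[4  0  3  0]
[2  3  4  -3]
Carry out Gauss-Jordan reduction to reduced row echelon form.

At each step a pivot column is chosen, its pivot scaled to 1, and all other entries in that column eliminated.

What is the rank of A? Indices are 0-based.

step 1: normalize row 0 (÷-1) = (1, 4, 1, 4)
  row 1: subtract 4×row0 = (0, -16, -1, -16)
  row 2: subtract 2×row0 = (0, -5, 2, -11)
step 2: normalize row 1 (÷-16) = (0, 1, 1/16, 1)
  row 0: subtract 4×row1 = (1, 0, 3/4, 0)
  row 2: subtract -5×row1 = (0, 0, 37/16, -6)
step 3: normalize row 2 (÷37/16) = (0, 0, 1, -96/37)
  row 0: subtract 3/4×row2 = (1, 0, 0, 72/37)
  row 1: subtract 1/16×row2 = (0, 1, 0, 43/37)

rank = 3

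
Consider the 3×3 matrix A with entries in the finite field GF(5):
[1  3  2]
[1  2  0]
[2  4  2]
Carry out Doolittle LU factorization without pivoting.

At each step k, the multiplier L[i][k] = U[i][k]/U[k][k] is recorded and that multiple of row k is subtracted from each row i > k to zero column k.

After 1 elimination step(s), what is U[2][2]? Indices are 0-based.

U[2][2] = 3

k=0: U[0][0]=1
  eliminate (1,0): mult=1, new row 1: (0, 4, 3); set L[1][0]=1
  eliminate (2,0): mult=2, new row 2: (0, 3, 3); set L[2][0]=2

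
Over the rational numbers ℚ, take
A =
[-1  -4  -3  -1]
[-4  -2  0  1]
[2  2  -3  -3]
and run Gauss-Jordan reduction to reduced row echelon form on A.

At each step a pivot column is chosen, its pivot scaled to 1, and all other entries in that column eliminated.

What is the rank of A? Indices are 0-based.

rank = 3

[1] R0 /= -1  ⇒  (1, 4, 3, 1)
     R1 -= -4·R0  ⇒  (0, 14, 12, 5)
     R2 -= 2·R0  ⇒  (0, -6, -9, -5)
[2] R1 /= 14  ⇒  (0, 1, 6/7, 5/14)
     R0 -= 4·R1  ⇒  (1, 0, -3/7, -3/7)
     R2 -= -6·R1  ⇒  (0, 0, -27/7, -20/7)
[3] R2 /= -27/7  ⇒  (0, 0, 1, 20/27)
     R0 -= -3/7·R2  ⇒  (1, 0, 0, -1/9)
     R1 -= 6/7·R2  ⇒  (0, 1, 0, -5/18)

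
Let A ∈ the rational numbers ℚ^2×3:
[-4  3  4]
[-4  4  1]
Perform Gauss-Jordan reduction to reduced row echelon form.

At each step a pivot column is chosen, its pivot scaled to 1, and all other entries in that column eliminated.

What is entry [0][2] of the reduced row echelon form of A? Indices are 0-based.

step 1: normalize row 0 (÷-4) = (1, -3/4, -1)
  row 1: subtract -4×row0 = (0, 1, -3)
step 2: normalize row 1 (÷1) = (0, 1, -3)
  row 0: subtract -3/4×row1 = (1, 0, -13/4)

M[0][2] = -13/4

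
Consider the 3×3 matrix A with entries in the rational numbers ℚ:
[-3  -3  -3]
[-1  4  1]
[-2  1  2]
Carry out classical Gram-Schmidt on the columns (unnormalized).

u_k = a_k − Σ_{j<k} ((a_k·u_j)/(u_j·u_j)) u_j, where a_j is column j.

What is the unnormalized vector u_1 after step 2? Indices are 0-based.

Step 1: u_0 = a_0 = (-3, -1, -2).
Step 2: u_1 = a_1 − (3/14)·u_0 = (-33/14, 59/14, 10/7).

u_1 = (-33/14, 59/14, 10/7)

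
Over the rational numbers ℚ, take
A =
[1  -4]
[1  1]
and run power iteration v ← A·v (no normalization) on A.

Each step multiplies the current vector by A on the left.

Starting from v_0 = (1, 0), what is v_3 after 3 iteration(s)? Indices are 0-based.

v_3 = (-11, -1)

v_0 = (1, 0).
v_1 = A·v_0 = (1, 1).
v_2 = A·v_1 = (-3, 2).
v_3 = A·v_2 = (-11, -1).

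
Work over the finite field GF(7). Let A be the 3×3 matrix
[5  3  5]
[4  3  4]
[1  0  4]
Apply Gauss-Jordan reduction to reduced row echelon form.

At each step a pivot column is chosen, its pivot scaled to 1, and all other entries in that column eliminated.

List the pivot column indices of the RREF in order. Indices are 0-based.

pivot columns: 0, 1, 2

[1] R0 /= 5  ⇒  (1, 2, 1)
     R1 -= 4·R0  ⇒  (0, 2, 0)
     R2 -= 1·R0  ⇒  (0, 5, 3)
[2] R1 /= 2  ⇒  (0, 1, 0)
     R0 -= 2·R1  ⇒  (1, 0, 1)
     R2 -= 5·R1  ⇒  (0, 0, 3)
[3] R2 /= 3  ⇒  (0, 0, 1)
     R0 -= 1·R2  ⇒  (1, 0, 0)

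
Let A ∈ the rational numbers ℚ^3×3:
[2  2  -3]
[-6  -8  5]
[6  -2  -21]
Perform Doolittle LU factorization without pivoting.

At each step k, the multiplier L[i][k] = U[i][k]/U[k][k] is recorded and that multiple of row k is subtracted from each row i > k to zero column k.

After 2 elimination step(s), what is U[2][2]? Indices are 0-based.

U[2][2] = 4

[col 0] pivot 2
  R1 -= -3*R0 → (0, -2, -4)  (L[1][0] := -3)
  R2 -= 3*R0 → (0, -8, -12)  (L[2][0] := 3)
[col 1] pivot -2
  R2 -= 4*R1 → (0, 0, 4)  (L[2][1] := 4)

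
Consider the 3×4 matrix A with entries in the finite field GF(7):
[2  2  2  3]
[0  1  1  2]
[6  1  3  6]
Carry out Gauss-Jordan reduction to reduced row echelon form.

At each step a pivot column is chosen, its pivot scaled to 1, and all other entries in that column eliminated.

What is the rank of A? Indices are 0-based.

rank = 3

pivot(0,0)=2: scale R0 → (1, 1, 1, 5)
  clear (2,0): R2 −= (6)R0 → (0, 2, 4, 4)
pivot(1,1)=1: scale R1 → (0, 1, 1, 2)
  clear (0,1): R0 −= (1)R1 → (1, 0, 0, 3)
  clear (2,1): R2 −= (2)R1 → (0, 0, 2, 0)
pivot(2,2)=2: scale R2 → (0, 0, 1, 0)
  clear (1,2): R1 −= (1)R2 → (0, 1, 0, 2)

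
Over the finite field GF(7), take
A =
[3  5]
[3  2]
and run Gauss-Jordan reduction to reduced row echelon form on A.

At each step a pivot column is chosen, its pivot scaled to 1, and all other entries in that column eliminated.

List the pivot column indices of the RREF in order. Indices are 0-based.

[1] R0 /= 3  ⇒  (1, 4)
     R1 -= 3·R0  ⇒  (0, 4)
[2] R1 /= 4  ⇒  (0, 1)
     R0 -= 4·R1  ⇒  (1, 0)

pivot columns: 0, 1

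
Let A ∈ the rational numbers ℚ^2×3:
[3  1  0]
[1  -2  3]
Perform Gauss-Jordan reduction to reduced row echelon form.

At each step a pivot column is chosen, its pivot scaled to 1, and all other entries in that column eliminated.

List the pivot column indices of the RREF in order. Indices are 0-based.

pivot columns: 0, 1

[1] R0 /= 3  ⇒  (1, 1/3, 0)
     R1 -= 1·R0  ⇒  (0, -7/3, 3)
[2] R1 /= -7/3  ⇒  (0, 1, -9/7)
     R0 -= 1/3·R1  ⇒  (1, 0, 3/7)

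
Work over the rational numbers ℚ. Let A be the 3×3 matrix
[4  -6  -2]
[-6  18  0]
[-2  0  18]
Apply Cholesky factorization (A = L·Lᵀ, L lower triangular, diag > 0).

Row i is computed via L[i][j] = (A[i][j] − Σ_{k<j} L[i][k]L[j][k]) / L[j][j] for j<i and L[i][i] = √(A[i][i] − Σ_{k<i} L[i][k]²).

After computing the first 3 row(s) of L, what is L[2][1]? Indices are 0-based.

Step 1: L[0][0] = √(4) = 2.
  L[1][0] = (-6) / L[0][0] = -3.
Step 2: L[1][1] = √(9) = 3.
  L[2][0] = (-2) / L[0][0] = -1.
  L[2][1] = (-3) / L[1][1] = -1.
Step 3: L[2][2] = √(16) = 4.

L[2][1] = -1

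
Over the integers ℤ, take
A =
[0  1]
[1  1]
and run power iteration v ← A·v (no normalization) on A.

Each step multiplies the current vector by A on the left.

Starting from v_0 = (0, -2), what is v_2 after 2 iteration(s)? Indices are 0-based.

v_0 = (0, -2).
v_1 = A·v_0 = (-2, -2).
v_2 = A·v_1 = (-2, -4).

v_2 = (-2, -4)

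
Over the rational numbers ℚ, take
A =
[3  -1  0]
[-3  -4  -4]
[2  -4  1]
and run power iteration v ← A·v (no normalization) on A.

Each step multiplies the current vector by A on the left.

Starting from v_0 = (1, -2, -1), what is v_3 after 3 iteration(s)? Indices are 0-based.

v_0 = (1, -2, -1).
v_1 = A·v_0 = (5, 9, 9).
v_2 = A·v_1 = (6, -87, -17).
v_3 = A·v_2 = (105, 398, 343).

v_3 = (105, 398, 343)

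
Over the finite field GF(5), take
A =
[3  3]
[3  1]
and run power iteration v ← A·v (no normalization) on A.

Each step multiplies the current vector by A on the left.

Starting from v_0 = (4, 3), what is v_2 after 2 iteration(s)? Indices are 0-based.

v_0 = (4, 3).
v_1 = A·v_0 = (1, 0).
v_2 = A·v_1 = (3, 3).

v_2 = (3, 3)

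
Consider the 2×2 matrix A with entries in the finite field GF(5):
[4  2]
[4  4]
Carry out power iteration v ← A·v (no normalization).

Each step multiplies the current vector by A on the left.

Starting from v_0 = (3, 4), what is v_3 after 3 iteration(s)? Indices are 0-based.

v_0 = (3, 4).
v_1 = A·v_0 = (0, 3).
v_2 = A·v_1 = (1, 2).
v_3 = A·v_2 = (3, 2).

v_3 = (3, 2)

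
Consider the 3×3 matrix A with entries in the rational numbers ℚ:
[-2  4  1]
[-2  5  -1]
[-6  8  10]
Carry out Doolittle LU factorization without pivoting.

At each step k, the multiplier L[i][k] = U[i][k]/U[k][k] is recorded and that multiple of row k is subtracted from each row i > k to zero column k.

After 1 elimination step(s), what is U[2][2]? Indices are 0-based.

k=0: U[0][0]=-2
  eliminate (1,0): mult=1, new row 1: (0, 1, -2); set L[1][0]=1
  eliminate (2,0): mult=3, new row 2: (0, -4, 7); set L[2][0]=3

U[2][2] = 7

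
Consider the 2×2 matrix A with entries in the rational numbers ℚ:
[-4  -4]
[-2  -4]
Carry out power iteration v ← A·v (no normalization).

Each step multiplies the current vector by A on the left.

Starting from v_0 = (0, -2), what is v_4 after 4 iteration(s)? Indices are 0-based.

v_4 = (-3072, -2176)

v_0 = (0, -2).
v_1 = A·v_0 = (8, 8).
v_2 = A·v_1 = (-64, -48).
v_3 = A·v_2 = (448, 320).
v_4 = A·v_3 = (-3072, -2176).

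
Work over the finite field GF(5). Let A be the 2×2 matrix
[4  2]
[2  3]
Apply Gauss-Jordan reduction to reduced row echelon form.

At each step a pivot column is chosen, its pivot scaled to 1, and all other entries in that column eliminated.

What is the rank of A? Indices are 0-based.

pivot(0,0)=4: scale R0 → (1, 3)
  clear (1,0): R1 −= (2)R0 → (0, 2)
pivot(1,1)=2: scale R1 → (0, 1)
  clear (0,1): R0 −= (3)R1 → (1, 0)

rank = 2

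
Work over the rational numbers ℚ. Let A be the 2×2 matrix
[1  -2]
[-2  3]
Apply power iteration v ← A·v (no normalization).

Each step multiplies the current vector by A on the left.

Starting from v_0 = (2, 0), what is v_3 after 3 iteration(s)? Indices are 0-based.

v_3 = (42, -68)

v_0 = (2, 0).
v_1 = A·v_0 = (2, -4).
v_2 = A·v_1 = (10, -16).
v_3 = A·v_2 = (42, -68).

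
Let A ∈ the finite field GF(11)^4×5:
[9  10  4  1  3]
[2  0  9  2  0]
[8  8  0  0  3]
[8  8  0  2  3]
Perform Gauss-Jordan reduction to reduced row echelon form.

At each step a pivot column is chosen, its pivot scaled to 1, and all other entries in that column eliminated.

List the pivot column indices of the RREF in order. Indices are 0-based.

pivot columns: 0, 1, 2, 3

pivot(0,0)=9: scale R0 → (1, 6, 9, 5, 4)
  clear (1,0): R1 −= (2)R0 → (0, 10, 2, 3, 3)
  clear (2,0): R2 −= (8)R0 → (0, 4, 5, 4, 4)
  clear (3,0): R3 −= (8)R0 → (0, 4, 5, 6, 4)
pivot(1,1)=10: scale R1 → (0, 1, 9, 8, 8)
  clear (0,1): R0 −= (6)R1 → (1, 0, 10, 1, 0)
  clear (2,1): R2 −= (4)R1 → (0, 0, 2, 5, 5)
  clear (3,1): R3 −= (4)R1 → (0, 0, 2, 7, 5)
pivot(2,2)=2: scale R2 → (0, 0, 1, 8, 8)
  clear (0,2): R0 −= (10)R2 → (1, 0, 0, 9, 8)
  clear (1,2): R1 −= (9)R2 → (0, 1, 0, 2, 2)
  clear (3,2): R3 −= (2)R2 → (0, 0, 0, 2, 0)
pivot(3,3)=2: scale R3 → (0, 0, 0, 1, 0)
  clear (0,3): R0 −= (9)R3 → (1, 0, 0, 0, 8)
  clear (1,3): R1 −= (2)R3 → (0, 1, 0, 0, 2)
  clear (2,3): R2 −= (8)R3 → (0, 0, 1, 0, 8)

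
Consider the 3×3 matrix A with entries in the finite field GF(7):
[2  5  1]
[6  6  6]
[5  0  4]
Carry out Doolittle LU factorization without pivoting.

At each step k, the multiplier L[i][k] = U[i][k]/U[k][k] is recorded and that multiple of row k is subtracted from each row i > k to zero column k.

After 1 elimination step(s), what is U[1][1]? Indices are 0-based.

Step 1: pivot at (0,0) is 2.
  row1 ← row1 − (3)·row0  ⇒  L[1][0]=3, U row1=(0, 5, 3)
  row2 ← row2 − (6)·row0  ⇒  L[2][0]=6, U row2=(0, 5, 5)

U[1][1] = 5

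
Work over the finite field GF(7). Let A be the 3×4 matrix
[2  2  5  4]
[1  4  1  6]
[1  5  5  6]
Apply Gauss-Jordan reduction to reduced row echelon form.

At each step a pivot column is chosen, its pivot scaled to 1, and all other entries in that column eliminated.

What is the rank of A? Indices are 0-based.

rank = 3

[1] R0 /= 2  ⇒  (1, 1, 6, 2)
     R1 -= 1·R0  ⇒  (0, 3, 2, 4)
     R2 -= 1·R0  ⇒  (0, 4, 6, 4)
[2] R1 /= 3  ⇒  (0, 1, 3, 6)
     R0 -= 1·R1  ⇒  (1, 0, 3, 3)
     R2 -= 4·R1  ⇒  (0, 0, 1, 1)
[3] R2 /= 1  ⇒  (0, 0, 1, 1)
     R0 -= 3·R2  ⇒  (1, 0, 0, 0)
     R1 -= 3·R2  ⇒  (0, 1, 0, 3)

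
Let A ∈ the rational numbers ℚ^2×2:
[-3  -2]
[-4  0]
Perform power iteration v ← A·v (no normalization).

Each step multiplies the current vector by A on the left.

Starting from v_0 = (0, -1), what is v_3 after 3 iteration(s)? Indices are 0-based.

v_3 = (34, 24)

v_0 = (0, -1).
v_1 = A·v_0 = (2, 0).
v_2 = A·v_1 = (-6, -8).
v_3 = A·v_2 = (34, 24).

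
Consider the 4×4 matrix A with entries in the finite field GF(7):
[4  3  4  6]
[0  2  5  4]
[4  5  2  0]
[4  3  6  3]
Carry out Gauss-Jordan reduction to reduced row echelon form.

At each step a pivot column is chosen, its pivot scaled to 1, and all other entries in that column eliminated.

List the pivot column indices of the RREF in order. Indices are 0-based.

step 1: normalize row 0 (÷4) = (1, 6, 1, 5)
  row 2: subtract 4×row0 = (0, 2, 5, 1)
  row 3: subtract 4×row0 = (0, 0, 2, 4)
step 2: normalize row 1 (÷2) = (0, 1, 6, 2)
  row 0: subtract 6×row1 = (1, 0, 0, 0)
  row 2: subtract 2×row1 = (0, 0, 0, 4)
step 3: exchange rows 2,3
step 3: normalize row 2 (÷2) = (0, 0, 1, 2)
  row 1: subtract 6×row2 = (0, 1, 0, 4)
step 4: normalize row 3 (÷4) = (0, 0, 0, 1)
  row 1: subtract 4×row3 = (0, 1, 0, 0)
  row 2: subtract 2×row3 = (0, 0, 1, 0)

pivot columns: 0, 1, 2, 3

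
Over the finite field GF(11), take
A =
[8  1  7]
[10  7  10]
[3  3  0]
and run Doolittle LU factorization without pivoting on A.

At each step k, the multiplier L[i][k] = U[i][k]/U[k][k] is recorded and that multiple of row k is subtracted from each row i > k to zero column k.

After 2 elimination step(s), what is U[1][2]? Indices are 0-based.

k=0: U[0][0]=8
  eliminate (1,0): mult=4, new row 1: (0, 3, 4); set L[1][0]=4
  eliminate (2,0): mult=10, new row 2: (0, 4, 7); set L[2][0]=10
k=1: U[1][1]=3
  eliminate (2,1): mult=5, new row 2: (0, 0, 9); set L[2][1]=5

U[1][2] = 4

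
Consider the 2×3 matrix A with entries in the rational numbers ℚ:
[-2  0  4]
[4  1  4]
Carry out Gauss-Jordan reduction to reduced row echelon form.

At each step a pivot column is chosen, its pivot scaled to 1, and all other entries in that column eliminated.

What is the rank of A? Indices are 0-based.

step 1: normalize row 0 (÷-2) = (1, 0, -2)
  row 1: subtract 4×row0 = (0, 1, 12)
step 2: normalize row 1 (÷1) = (0, 1, 12)

rank = 2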